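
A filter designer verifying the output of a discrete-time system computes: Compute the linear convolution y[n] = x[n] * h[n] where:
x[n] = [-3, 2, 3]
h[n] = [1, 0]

y[n] = sum_k x[k]*h[n-k]. Output length = len(x) + len(h) - 1 = 3 + 2 - 1 = 4.
y[0] = -3*1 = -3
y[1] = 2*1 + -3*0 = 2
y[2] = 3*1 + 2*0 = 3
y[3] = 3*0 = 0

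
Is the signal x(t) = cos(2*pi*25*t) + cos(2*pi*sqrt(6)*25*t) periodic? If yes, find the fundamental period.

f1 = 25 Hz, f2 = 25*sqrt(6) Hz
Ratio f2/f1 = sqrt(6), which is irrational.
Since the frequency ratio is irrational, no common period exists.
The signal is not periodic.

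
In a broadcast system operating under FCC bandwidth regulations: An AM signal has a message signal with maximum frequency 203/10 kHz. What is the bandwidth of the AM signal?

In AM (double-sideband), the bandwidth is twice the message frequency.
BW = 2 * f_m = 2 * 203/10 kHz = 203/5 kHz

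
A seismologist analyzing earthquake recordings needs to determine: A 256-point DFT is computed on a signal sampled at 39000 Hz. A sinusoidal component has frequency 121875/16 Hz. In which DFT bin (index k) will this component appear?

DFT frequency resolution = f_s/N = 39000/256 = 4875/32 Hz
Bin index k = f_signal / resolution = 121875/16 / 4875/32 = 50
The signal frequency 121875/16 Hz falls in DFT bin k = 50.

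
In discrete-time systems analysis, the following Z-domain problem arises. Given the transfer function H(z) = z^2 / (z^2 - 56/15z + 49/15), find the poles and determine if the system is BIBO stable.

Poles are roots of the denominator: z^2 - 56/15z + 49/15 = 0.
Quadratic formula: z = [-(-56/15) +/- sqrt((-56/15)^2 - 4*(49/15))] / 2
Discriminant = 3136/225 - 196/15 = 196/225; sqrt = 14/15.
z = (56/15 +/- 14/15) / 2 => z = 7/3 or z = 7/5.
|p1| = 7/3, |p2| = 7/5.
For BIBO stability, all poles must lie inside the unit circle (|p| < 1).
System is UNSTABLE since at least one |p| >= 1.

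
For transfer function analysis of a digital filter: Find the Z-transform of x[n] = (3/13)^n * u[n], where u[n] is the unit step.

The Z-transform of a^n * u[n] is z/(z-a) for |z| > |a|.
Here a = 3/13, so X(z) = z/(z - (3/13)) = 13z/(13z - 3)
ROC: |z| > 3/13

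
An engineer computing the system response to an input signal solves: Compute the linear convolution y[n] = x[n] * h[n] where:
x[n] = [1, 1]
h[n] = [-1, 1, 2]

y[n] = sum_k x[k]*h[n-k]. Output length = len(x) + len(h) - 1 = 2 + 3 - 1 = 4.
y[0] = 1*-1 = -1
y[1] = 1*-1 + 1*1 = 0
y[2] = 1*1 + 1*2 = 3
y[3] = 1*2 = 2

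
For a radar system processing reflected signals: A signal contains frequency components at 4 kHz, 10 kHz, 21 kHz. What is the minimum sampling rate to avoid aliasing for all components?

The highest frequency component is f_max = 21 kHz.
Nyquist rate = 2 * f_max = 2 * 21 kHz = 42 kHz.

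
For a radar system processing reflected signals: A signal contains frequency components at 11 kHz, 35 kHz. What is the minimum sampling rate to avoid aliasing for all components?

The highest frequency component is f_max = 35 kHz.
Nyquist rate = 2 * f_max = 2 * 35 kHz = 70 kHz.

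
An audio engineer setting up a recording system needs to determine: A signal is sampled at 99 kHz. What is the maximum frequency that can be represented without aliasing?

The maximum frequency that can be represented without aliasing
is the Nyquist frequency: f_max = f_s / 2 = 99 kHz / 2 = 99/2 kHz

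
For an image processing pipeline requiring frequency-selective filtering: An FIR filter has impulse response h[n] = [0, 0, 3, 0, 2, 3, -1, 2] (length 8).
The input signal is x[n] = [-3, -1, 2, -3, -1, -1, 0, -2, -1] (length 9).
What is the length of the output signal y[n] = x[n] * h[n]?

For linear convolution, the output length is:
len(y) = len(x) + len(h) - 1 = 9 + 8 - 1 = 16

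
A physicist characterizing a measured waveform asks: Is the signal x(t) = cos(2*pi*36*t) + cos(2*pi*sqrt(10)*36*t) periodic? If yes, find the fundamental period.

f1 = 36 Hz, f2 = 36*sqrt(10) Hz
Ratio f2/f1 = sqrt(10), which is irrational.
Since the frequency ratio is irrational, no common period exists.
The signal is not periodic.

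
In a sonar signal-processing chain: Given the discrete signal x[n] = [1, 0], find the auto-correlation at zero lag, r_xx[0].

The auto-correlation at zero lag r_xx[0] equals the signal energy.
r_xx[0] = sum of x[n]^2 = 1^2 + 0^2
= 1 + 0 = 1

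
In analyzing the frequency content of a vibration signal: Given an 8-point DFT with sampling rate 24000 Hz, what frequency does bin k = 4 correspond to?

The frequency of DFT bin k is: f_k = k * f_s / N
f_4 = 4 * 24000 / 8 = 12000 Hz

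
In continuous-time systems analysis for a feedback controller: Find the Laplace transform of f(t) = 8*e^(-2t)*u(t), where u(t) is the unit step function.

Standard Laplace transform pair:
e^(-at)*u(t) <-> 1/(s+a)
With a = 2: L{8*e^(-2t)*u(t)} = 8/(s+2), ROC: Re(s) > -2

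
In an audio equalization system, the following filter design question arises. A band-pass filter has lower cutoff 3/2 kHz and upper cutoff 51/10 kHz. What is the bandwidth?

Bandwidth = f_high - f_low
= 51/10 kHz - 3/2 kHz = 18/5 kHz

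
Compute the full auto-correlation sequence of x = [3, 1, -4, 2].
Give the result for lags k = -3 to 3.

r_xx[k] = sum_m x[m]*x[m+k], indexed from 0, for k = -3 to 3:
  r_xx[-3] = x[3]*x[0] = 6
  r_xx[-2] = x[2]*x[0] + x[3]*x[1] = -10
  r_xx[-1] = x[1]*x[0] + x[2]*x[1] + x[3]*x[2] = -9
  r_xx[0] = x[0]*x[0] + x[1]*x[1] + x[2]*x[2] + x[3]*x[3] = 30
  r_xx[1] = x[0]*x[1] + x[1]*x[2] + x[2]*x[3] = -9
  r_xx[2] = x[0]*x[2] + x[1]*x[3] = -10
  r_xx[3] = x[0]*x[3] = 6
r_xx = [6, -10, -9, 30, -9, -10, 6]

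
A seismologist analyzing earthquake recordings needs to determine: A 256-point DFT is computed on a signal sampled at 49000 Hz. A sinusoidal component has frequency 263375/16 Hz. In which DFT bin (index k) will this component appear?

DFT frequency resolution = f_s/N = 49000/256 = 6125/32 Hz
Bin index k = f_signal / resolution = 263375/16 / 6125/32 = 86
The signal frequency 263375/16 Hz falls in DFT bin k = 86.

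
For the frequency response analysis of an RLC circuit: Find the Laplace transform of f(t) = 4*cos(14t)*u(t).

Standard pair: cos(wt)*u(t) <-> s/(s^2+w^2)
With w = 14: L{4*cos(14t)*u(t)} = 4s/(s^2+196)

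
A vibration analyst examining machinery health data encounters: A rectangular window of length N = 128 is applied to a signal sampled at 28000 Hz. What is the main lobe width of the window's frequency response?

For a rectangular window of length N,
the main lobe width in frequency is 2*f_s/N.
= 2*28000/128 = 875/2 Hz
This determines the minimum frequency separation for resolving two sinusoids.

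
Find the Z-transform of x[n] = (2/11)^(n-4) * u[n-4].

Time-shifting property: if X(z) = Z{x[n]}, then Z{x[n-d]} = z^(-d) * X(z)
X(z) = z/(z - 2/11) for x[n] = (2/11)^n * u[n]
Z{x[n-4]} = z^(-4) * z/(z - 2/11) = z^(-3)/(z - 2/11)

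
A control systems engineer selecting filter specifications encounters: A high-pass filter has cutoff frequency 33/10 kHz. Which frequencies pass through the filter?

A high-pass filter passes all frequencies above the cutoff frequency 33/10 kHz and attenuates lower frequencies.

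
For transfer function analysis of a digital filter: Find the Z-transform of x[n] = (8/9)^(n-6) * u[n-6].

Time-shifting property: if X(z) = Z{x[n]}, then Z{x[n-d]} = z^(-d) * X(z)
X(z) = z/(z - 8/9) for x[n] = (8/9)^n * u[n]
Z{x[n-6]} = z^(-6) * z/(z - 8/9) = z^(-5)/(z - 8/9)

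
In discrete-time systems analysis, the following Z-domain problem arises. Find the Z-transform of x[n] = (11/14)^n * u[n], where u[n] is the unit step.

The Z-transform of a^n * u[n] is z/(z-a) for |z| > |a|.
Here a = 11/14, so X(z) = z/(z - (11/14)) = 14z/(14z - 11)
ROC: |z| > 11/14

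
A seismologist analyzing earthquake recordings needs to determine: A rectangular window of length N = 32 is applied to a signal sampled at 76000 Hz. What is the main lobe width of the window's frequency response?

For a rectangular window of length N,
the main lobe width in frequency is 2*f_s/N.
= 2*76000/32 = 4750 Hz
This determines the minimum frequency separation for resolving two sinusoids.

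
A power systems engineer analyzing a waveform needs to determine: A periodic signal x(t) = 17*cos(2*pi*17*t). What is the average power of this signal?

Average power of A*cos(wt) is A^2/2.
P = 17^2 / 2 = 289/2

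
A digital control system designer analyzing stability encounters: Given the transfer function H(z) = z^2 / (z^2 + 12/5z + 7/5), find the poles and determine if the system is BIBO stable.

Poles are roots of the denominator: z^2 + 12/5z + 7/5 = 0.
Quadratic formula: z = [-(12/5) +/- sqrt((12/5)^2 - 4*(7/5))] / 2
Discriminant = 144/25 - 28/5 = 4/25; sqrt = 2/5.
z = (-12/5 +/- 2/5) / 2 => z = -1 or z = -7/5.
|p1| = 1, |p2| = 7/5.
For BIBO stability, all poles must lie inside the unit circle (|p| < 1).
System is UNSTABLE since at least one |p| >= 1.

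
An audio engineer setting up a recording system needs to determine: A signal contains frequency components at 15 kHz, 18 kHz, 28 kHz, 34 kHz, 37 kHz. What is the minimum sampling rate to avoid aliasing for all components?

The highest frequency component is f_max = 37 kHz.
Nyquist rate = 2 * f_max = 2 * 37 kHz = 74 kHz.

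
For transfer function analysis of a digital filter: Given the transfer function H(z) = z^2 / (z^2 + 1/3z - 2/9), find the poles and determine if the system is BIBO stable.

Poles are roots of the denominator: z^2 + 1/3z - 2/9 = 0.
Quadratic formula: z = [-(1/3) +/- sqrt((1/3)^2 - 4*(-2/9))] / 2
Discriminant = 1/9 + 8/9 = 1; sqrt = 1.
z = (-1/3 +/- 1) / 2 => z = 1/3 or z = -2/3.
|p1| = 2/3, |p2| = 1/3.
For BIBO stability, all poles must lie inside the unit circle (|p| < 1).
System is STABLE since both |p| < 1.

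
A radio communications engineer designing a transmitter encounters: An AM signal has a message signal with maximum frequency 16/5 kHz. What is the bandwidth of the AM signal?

In AM (double-sideband), the bandwidth is twice the message frequency.
BW = 2 * f_m = 2 * 16/5 kHz = 32/5 kHz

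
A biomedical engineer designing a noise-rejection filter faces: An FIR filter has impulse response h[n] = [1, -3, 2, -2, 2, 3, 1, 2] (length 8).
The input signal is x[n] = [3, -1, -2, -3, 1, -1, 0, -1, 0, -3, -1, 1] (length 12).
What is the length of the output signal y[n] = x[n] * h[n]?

For linear convolution, the output length is:
len(y) = len(x) + len(h) - 1 = 12 + 8 - 1 = 19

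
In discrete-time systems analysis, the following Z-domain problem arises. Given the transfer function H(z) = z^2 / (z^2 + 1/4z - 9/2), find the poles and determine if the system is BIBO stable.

Poles are roots of the denominator: z^2 + 1/4z - 9/2 = 0.
Quadratic formula: z = [-(1/4) +/- sqrt((1/4)^2 - 4*(-9/2))] / 2
Discriminant = 1/16 + 18 = 289/16; sqrt = 17/4.
z = (-1/4 +/- 17/4) / 2 => z = 2 or z = -9/4.
|p1| = 9/4, |p2| = 2.
For BIBO stability, all poles must lie inside the unit circle (|p| < 1).
System is UNSTABLE since at least one |p| >= 1.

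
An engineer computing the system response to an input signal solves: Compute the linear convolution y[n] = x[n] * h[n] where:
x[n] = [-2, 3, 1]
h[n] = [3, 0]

y[n] = sum_k x[k]*h[n-k]. Output length = len(x) + len(h) - 1 = 3 + 2 - 1 = 4.
y[0] = -2*3 = -6
y[1] = 3*3 + -2*0 = 9
y[2] = 1*3 + 3*0 = 3
y[3] = 1*0 = 0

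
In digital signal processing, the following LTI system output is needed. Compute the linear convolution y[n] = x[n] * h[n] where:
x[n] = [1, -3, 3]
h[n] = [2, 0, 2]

y[n] = sum_k x[k]*h[n-k]. Output length = len(x) + len(h) - 1 = 3 + 3 - 1 = 5.
y[0] = 1*2 = 2
y[1] = -3*2 + 1*0 = -6
y[2] = 3*2 + -3*0 + 1*2 = 8
y[3] = 3*0 + -3*2 = -6
y[4] = 3*2 = 6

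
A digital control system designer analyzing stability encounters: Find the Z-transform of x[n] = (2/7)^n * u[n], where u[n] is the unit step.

The Z-transform of a^n * u[n] is z/(z-a) for |z| > |a|.
Here a = 2/7, so X(z) = z/(z - (2/7)) = 7z/(7z - 2)
ROC: |z| > 2/7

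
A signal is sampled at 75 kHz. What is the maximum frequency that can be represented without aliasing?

The maximum frequency that can be represented without aliasing
is the Nyquist frequency: f_max = f_s / 2 = 75 kHz / 2 = 75/2 kHz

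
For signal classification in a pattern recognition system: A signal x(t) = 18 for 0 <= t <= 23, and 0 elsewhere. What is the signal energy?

Energy = integral of |x(t)|^2 dt over the signal duration
= 18^2 * 23 = 324 * 23 = 7452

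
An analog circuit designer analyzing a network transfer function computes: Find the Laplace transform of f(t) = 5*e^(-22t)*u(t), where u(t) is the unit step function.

Standard Laplace transform pair:
e^(-at)*u(t) <-> 1/(s+a)
With a = 22: L{5*e^(-22t)*u(t)} = 5/(s+22), ROC: Re(s) > -22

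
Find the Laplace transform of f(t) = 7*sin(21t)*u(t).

Standard pair: sin(wt)*u(t) <-> w/(s^2+w^2)
With w = 21: L{7*sin(21t)*u(t)} = 147/(s^2+441)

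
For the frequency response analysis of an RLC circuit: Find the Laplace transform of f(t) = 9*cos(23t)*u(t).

Standard pair: cos(wt)*u(t) <-> s/(s^2+w^2)
With w = 23: L{9*cos(23t)*u(t)} = 9s/(s^2+529)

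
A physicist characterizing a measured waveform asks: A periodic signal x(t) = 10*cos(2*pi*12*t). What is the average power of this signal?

Average power of A*cos(wt) is A^2/2.
P = 10^2 / 2 = 100/2 = 50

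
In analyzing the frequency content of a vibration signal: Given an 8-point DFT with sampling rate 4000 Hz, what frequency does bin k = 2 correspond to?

The frequency of DFT bin k is: f_k = k * f_s / N
f_2 = 2 * 4000 / 8 = 1000 Hz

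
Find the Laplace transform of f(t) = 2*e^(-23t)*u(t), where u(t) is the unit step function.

Standard Laplace transform pair:
e^(-at)*u(t) <-> 1/(s+a)
With a = 23: L{2*e^(-23t)*u(t)} = 2/(s+23), ROC: Re(s) > -23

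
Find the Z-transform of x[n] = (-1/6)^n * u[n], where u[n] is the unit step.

The Z-transform of a^n * u[n] is z/(z-a) for |z| > |a|.
Here a = -1/6, so X(z) = z/(z - (-1/6)) = 6z/(6z + 1)
ROC: |z| > 1/6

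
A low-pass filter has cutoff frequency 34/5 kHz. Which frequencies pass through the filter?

A low-pass filter passes all frequencies below the cutoff frequency 34/5 kHz and attenuates higher frequencies.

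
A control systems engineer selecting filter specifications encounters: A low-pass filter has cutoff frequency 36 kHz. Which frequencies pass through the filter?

A low-pass filter passes all frequencies below the cutoff frequency 36 kHz and attenuates higher frequencies.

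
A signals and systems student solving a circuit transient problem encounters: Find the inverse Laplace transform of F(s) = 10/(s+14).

Standard pair: k/(s+a) <-> k*e^(-at)*u(t)
With k=10, a=14: f(t) = 10*e^(-14t)*u(t)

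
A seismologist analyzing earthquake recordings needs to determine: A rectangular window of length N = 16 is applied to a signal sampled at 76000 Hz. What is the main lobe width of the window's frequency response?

For a rectangular window of length N,
the main lobe width in frequency is 2*f_s/N.
= 2*76000/16 = 9500 Hz
This determines the minimum frequency separation for resolving two sinusoids.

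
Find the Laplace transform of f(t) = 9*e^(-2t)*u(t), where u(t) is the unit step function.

Standard Laplace transform pair:
e^(-at)*u(t) <-> 1/(s+a)
With a = 2: L{9*e^(-2t)*u(t)} = 9/(s+2), ROC: Re(s) > -2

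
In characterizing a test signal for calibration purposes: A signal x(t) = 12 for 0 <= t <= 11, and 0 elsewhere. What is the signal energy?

Energy = integral of |x(t)|^2 dt over the signal duration
= 12^2 * 11 = 144 * 11 = 1584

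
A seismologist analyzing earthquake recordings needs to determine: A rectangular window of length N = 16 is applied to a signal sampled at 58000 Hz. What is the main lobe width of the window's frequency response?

For a rectangular window of length N,
the main lobe width in frequency is 2*f_s/N.
= 2*58000/16 = 7250 Hz
This determines the minimum frequency separation for resolving two sinusoids.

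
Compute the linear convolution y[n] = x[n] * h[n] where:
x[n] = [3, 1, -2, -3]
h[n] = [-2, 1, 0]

y[n] = sum_k x[k]*h[n-k]. Output length = len(x) + len(h) - 1 = 4 + 3 - 1 = 6.
y[0] = 3*-2 = -6
y[1] = 1*-2 + 3*1 = 1
y[2] = -2*-2 + 1*1 + 3*0 = 5
y[3] = -3*-2 + -2*1 + 1*0 = 4
y[4] = -3*1 + -2*0 = -3
y[5] = -3*0 = 0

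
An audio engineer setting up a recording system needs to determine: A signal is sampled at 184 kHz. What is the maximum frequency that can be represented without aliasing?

The maximum frequency that can be represented without aliasing
is the Nyquist frequency: f_max = f_s / 2 = 184 kHz / 2 = 92 kHz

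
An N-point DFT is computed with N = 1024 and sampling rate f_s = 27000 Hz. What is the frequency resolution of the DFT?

DFT frequency resolution = f_s / N
= 27000 / 1024 = 3375/128 Hz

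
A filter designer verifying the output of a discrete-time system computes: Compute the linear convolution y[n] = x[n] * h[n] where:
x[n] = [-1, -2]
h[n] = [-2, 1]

y[n] = sum_k x[k]*h[n-k]. Output length = len(x) + len(h) - 1 = 2 + 2 - 1 = 3.
y[0] = -1*-2 = 2
y[1] = -2*-2 + -1*1 = 3
y[2] = -2*1 = -2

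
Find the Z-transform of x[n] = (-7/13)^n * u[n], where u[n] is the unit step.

The Z-transform of a^n * u[n] is z/(z-a) for |z| > |a|.
Here a = -7/13, so X(z) = z/(z - (-7/13)) = 13z/(13z + 7)
ROC: |z| > 7/13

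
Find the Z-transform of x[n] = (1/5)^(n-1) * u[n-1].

Time-shifting property: if X(z) = Z{x[n]}, then Z{x[n-d]} = z^(-d) * X(z)
X(z) = z/(z - 1/5) for x[n] = (1/5)^n * u[n]
Z{x[n-1]} = z^(-1) * z/(z - 1/5) = 1/(z - 1/5)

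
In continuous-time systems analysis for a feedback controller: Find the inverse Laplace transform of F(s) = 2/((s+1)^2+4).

Standard pair: w/((s+a)^2+w^2) <-> e^(-at)*sin(wt)*u(t)
With a=1, w=2: f(t) = e^(-t)*sin(2t)*u(t)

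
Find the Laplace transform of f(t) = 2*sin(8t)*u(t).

Standard pair: sin(wt)*u(t) <-> w/(s^2+w^2)
With w = 8: L{2*sin(8t)*u(t)} = 16/(s^2+64)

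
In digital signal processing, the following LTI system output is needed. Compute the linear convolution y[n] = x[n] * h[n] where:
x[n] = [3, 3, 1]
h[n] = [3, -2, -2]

y[n] = sum_k x[k]*h[n-k]. Output length = len(x) + len(h) - 1 = 3 + 3 - 1 = 5.
y[0] = 3*3 = 9
y[1] = 3*3 + 3*-2 = 3
y[2] = 1*3 + 3*-2 + 3*-2 = -9
y[3] = 1*-2 + 3*-2 = -8
y[4] = 1*-2 = -2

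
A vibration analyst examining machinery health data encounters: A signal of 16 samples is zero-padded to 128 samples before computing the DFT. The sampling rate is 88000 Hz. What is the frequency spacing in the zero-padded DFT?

Original DFT: N = 16, resolution = f_s/N = 88000/16 = 5500 Hz
Zero-padded DFT: N = 128, resolution = f_s/N = 88000/128 = 1375/2 Hz
Zero-padding interpolates the spectrum (finer frequency grid)
but does NOT improve the true spectral resolution (ability to resolve close frequencies).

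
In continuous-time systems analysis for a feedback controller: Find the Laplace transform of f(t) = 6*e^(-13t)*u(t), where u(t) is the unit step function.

Standard Laplace transform pair:
e^(-at)*u(t) <-> 1/(s+a)
With a = 13: L{6*e^(-13t)*u(t)} = 6/(s+13), ROC: Re(s) > -13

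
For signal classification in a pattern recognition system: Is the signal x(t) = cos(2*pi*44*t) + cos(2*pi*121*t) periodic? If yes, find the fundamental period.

f1 = 44 Hz, f2 = 121 Hz
Period T1 = 1/44, T2 = 1/121
Ratio T1/T2 = 121/44, which is rational.
The signal is periodic with fundamental period T = 1/GCD(44,121) = 1/11 s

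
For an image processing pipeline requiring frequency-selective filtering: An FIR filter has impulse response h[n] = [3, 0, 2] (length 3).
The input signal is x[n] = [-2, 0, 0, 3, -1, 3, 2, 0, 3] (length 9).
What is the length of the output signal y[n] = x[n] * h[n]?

For linear convolution, the output length is:
len(y) = len(x) + len(h) - 1 = 9 + 3 - 1 = 11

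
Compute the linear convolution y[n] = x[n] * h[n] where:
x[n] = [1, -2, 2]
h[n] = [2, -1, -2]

y[n] = sum_k x[k]*h[n-k]. Output length = len(x) + len(h) - 1 = 3 + 3 - 1 = 5.
y[0] = 1*2 = 2
y[1] = -2*2 + 1*-1 = -5
y[2] = 2*2 + -2*-1 + 1*-2 = 4
y[3] = 2*-1 + -2*-2 = 2
y[4] = 2*-2 = -4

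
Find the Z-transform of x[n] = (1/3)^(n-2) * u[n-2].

Time-shifting property: if X(z) = Z{x[n]}, then Z{x[n-d]} = z^(-d) * X(z)
X(z) = z/(z - 1/3) for x[n] = (1/3)^n * u[n]
Z{x[n-2]} = z^(-2) * z/(z - 1/3) = z^(-1)/(z - 1/3)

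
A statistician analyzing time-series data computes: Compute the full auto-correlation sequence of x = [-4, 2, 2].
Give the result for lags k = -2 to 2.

r_xx[k] = sum_m x[m]*x[m+k], indexed from 0, for k = -2 to 2:
  r_xx[-2] = x[2]*x[0] = -8
  r_xx[-1] = x[1]*x[0] + x[2]*x[1] = -4
  r_xx[0] = x[0]*x[0] + x[1]*x[1] + x[2]*x[2] = 24
  r_xx[1] = x[0]*x[1] + x[1]*x[2] = -4
  r_xx[2] = x[0]*x[2] = -8
r_xx = [-8, -4, 24, -4, -8]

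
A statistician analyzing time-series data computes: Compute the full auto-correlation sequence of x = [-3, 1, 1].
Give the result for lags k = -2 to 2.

r_xx[k] = sum_m x[m]*x[m+k], indexed from 0, for k = -2 to 2:
  r_xx[-2] = x[2]*x[0] = -3
  r_xx[-1] = x[1]*x[0] + x[2]*x[1] = -2
  r_xx[0] = x[0]*x[0] + x[1]*x[1] + x[2]*x[2] = 11
  r_xx[1] = x[0]*x[1] + x[1]*x[2] = -2
  r_xx[2] = x[0]*x[2] = -3
r_xx = [-3, -2, 11, -2, -3]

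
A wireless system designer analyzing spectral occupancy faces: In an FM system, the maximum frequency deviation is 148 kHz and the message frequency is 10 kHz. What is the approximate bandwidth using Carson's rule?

Carson's rule: BW = 2*(delta_f + f_m)
= 2*(148 + 10) kHz = 316 kHz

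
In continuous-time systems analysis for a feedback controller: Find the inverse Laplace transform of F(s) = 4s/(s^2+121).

Standard pair: s/(s^2+w^2) <-> cos(wt)*u(t)
With k=4, w=11: f(t) = 4*cos(11t)*u(t)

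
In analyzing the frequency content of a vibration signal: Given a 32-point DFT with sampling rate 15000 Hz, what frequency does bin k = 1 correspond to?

The frequency of DFT bin k is: f_k = k * f_s / N
f_1 = 1 * 15000 / 32 = 1875/4 Hz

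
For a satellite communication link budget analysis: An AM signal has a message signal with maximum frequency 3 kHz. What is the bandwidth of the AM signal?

In AM (double-sideband), the bandwidth is twice the message frequency.
BW = 2 * f_m = 2 * 3 kHz = 6 kHz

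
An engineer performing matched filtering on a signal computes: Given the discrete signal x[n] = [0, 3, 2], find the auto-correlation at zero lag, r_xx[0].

The auto-correlation at zero lag r_xx[0] equals the signal energy.
r_xx[0] = sum of x[n]^2 = 0^2 + 3^2 + 2^2
= 0 + 9 + 4 = 13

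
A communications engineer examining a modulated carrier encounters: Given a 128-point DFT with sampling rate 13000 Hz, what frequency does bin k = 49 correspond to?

The frequency of DFT bin k is: f_k = k * f_s / N
f_49 = 49 * 13000 / 128 = 79625/16 Hz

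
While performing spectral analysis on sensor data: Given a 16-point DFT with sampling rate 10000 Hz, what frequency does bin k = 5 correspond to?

The frequency of DFT bin k is: f_k = k * f_s / N
f_5 = 5 * 10000 / 16 = 3125 Hz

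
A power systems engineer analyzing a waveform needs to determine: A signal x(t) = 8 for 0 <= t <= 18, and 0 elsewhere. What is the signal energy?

Energy = integral of |x(t)|^2 dt over the signal duration
= 8^2 * 18 = 64 * 18 = 1152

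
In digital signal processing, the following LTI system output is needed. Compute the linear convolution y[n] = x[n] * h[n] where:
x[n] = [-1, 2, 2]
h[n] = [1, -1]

y[n] = sum_k x[k]*h[n-k]. Output length = len(x) + len(h) - 1 = 3 + 2 - 1 = 4.
y[0] = -1*1 = -1
y[1] = 2*1 + -1*-1 = 3
y[2] = 2*1 + 2*-1 = 0
y[3] = 2*-1 = -2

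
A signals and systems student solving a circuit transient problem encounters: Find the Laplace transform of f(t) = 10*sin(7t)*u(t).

Standard pair: sin(wt)*u(t) <-> w/(s^2+w^2)
With w = 7: L{10*sin(7t)*u(t)} = 70/(s^2+49)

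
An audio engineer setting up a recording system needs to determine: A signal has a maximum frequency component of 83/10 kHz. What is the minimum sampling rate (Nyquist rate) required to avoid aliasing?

By the Nyquist-Shannon sampling theorem,
the minimum sampling rate (Nyquist rate) must be at least 2 * f_max.
Nyquist rate = 2 * 83/10 kHz = 83/5 kHz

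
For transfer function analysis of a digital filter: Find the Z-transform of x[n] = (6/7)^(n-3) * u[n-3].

Time-shifting property: if X(z) = Z{x[n]}, then Z{x[n-d]} = z^(-d) * X(z)
X(z) = z/(z - 6/7) for x[n] = (6/7)^n * u[n]
Z{x[n-3]} = z^(-3) * z/(z - 6/7) = z^(-2)/(z - 6/7)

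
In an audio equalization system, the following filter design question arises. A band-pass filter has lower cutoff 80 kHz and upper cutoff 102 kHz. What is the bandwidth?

Bandwidth = f_high - f_low
= 102 kHz - 80 kHz = 22 kHz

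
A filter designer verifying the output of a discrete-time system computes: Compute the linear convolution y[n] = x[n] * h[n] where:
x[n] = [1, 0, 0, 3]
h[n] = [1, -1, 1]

y[n] = sum_k x[k]*h[n-k]. Output length = len(x) + len(h) - 1 = 4 + 3 - 1 = 6.
y[0] = 1*1 = 1
y[1] = 0*1 + 1*-1 = -1
y[2] = 0*1 + 0*-1 + 1*1 = 1
y[3] = 3*1 + 0*-1 + 0*1 = 3
y[4] = 3*-1 + 0*1 = -3
y[5] = 3*1 = 3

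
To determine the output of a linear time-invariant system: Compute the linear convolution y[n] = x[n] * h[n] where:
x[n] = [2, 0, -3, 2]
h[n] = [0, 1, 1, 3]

y[n] = sum_k x[k]*h[n-k]. Output length = len(x) + len(h) - 1 = 4 + 4 - 1 = 7.
y[0] = 2*0 = 0
y[1] = 0*0 + 2*1 = 2
y[2] = -3*0 + 0*1 + 2*1 = 2
y[3] = 2*0 + -3*1 + 0*1 + 2*3 = 3
y[4] = 2*1 + -3*1 + 0*3 = -1
y[5] = 2*1 + -3*3 = -7
y[6] = 2*3 = 6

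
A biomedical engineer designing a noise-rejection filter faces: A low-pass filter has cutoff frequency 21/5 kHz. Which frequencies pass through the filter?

A low-pass filter passes all frequencies below the cutoff frequency 21/5 kHz and attenuates higher frequencies.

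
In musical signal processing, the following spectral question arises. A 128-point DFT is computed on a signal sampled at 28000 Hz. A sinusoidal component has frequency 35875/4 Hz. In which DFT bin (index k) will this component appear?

DFT frequency resolution = f_s/N = 28000/128 = 875/4 Hz
Bin index k = f_signal / resolution = 35875/4 / 875/4 = 41
The signal frequency 35875/4 Hz falls in DFT bin k = 41.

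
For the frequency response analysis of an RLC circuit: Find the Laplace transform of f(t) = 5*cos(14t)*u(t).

Standard pair: cos(wt)*u(t) <-> s/(s^2+w^2)
With w = 14: L{5*cos(14t)*u(t)} = 5s/(s^2+196)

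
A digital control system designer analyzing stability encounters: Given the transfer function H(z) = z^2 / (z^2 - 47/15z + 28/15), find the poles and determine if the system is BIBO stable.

Poles are roots of the denominator: z^2 - 47/15z + 28/15 = 0.
Quadratic formula: z = [-(-47/15) +/- sqrt((-47/15)^2 - 4*(28/15))] / 2
Discriminant = 2209/225 - 112/15 = 529/225; sqrt = 23/15.
z = (47/15 +/- 23/15) / 2 => z = 7/3 or z = 4/5.
|p1| = 7/3, |p2| = 4/5.
For BIBO stability, all poles must lie inside the unit circle (|p| < 1).
System is UNSTABLE since at least one |p| >= 1.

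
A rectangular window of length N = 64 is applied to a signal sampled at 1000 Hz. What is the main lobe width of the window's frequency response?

For a rectangular window of length N,
the main lobe width in frequency is 2*f_s/N.
= 2*1000/64 = 125/4 Hz
This determines the minimum frequency separation for resolving two sinusoids.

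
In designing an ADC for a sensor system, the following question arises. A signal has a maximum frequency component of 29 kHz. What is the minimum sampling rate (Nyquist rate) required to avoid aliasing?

By the Nyquist-Shannon sampling theorem,
the minimum sampling rate (Nyquist rate) must be at least 2 * f_max.
Nyquist rate = 2 * 29 kHz = 58 kHz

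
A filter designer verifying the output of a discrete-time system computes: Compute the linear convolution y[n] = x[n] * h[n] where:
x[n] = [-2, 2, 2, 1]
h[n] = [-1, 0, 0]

y[n] = sum_k x[k]*h[n-k]. Output length = len(x) + len(h) - 1 = 4 + 3 - 1 = 6.
y[0] = -2*-1 = 2
y[1] = 2*-1 + -2*0 = -2
y[2] = 2*-1 + 2*0 + -2*0 = -2
y[3] = 1*-1 + 2*0 + 2*0 = -1
y[4] = 1*0 + 2*0 = 0
y[5] = 1*0 = 0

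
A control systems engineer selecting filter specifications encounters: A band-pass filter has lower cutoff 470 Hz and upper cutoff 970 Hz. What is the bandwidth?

Bandwidth = f_high - f_low
= 970 Hz - 470 Hz = 500 Hz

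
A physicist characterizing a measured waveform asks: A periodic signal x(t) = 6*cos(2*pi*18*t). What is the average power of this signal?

Average power of A*cos(wt) is A^2/2.
P = 6^2 / 2 = 36/2 = 18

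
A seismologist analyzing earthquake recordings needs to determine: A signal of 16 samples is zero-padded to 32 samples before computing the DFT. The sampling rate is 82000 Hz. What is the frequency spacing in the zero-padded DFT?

Original DFT: N = 16, resolution = f_s/N = 82000/16 = 5125 Hz
Zero-padded DFT: N = 32, resolution = f_s/N = 82000/32 = 5125/2 Hz
Zero-padding interpolates the spectrum (finer frequency grid)
but does NOT improve the true spectral resolution (ability to resolve close frequencies).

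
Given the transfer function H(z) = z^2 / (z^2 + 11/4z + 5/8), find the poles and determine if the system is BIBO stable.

Poles are roots of the denominator: z^2 + 11/4z + 5/8 = 0.
Quadratic formula: z = [-(11/4) +/- sqrt((11/4)^2 - 4*(5/8))] / 2
Discriminant = 121/16 - 5/2 = 81/16; sqrt = 9/4.
z = (-11/4 +/- 9/4) / 2 => z = -1/4 or z = -5/2.
|p1| = 5/2, |p2| = 1/4.
For BIBO stability, all poles must lie inside the unit circle (|p| < 1).
System is UNSTABLE since at least one |p| >= 1.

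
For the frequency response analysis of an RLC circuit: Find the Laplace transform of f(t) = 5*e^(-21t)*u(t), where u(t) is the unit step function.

Standard Laplace transform pair:
e^(-at)*u(t) <-> 1/(s+a)
With a = 21: L{5*e^(-21t)*u(t)} = 5/(s+21), ROC: Re(s) > -21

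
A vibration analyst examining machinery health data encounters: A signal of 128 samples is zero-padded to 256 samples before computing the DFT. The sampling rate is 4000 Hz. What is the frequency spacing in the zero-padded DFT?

Original DFT: N = 128, resolution = f_s/N = 4000/128 = 125/4 Hz
Zero-padded DFT: N = 256, resolution = f_s/N = 4000/256 = 125/8 Hz
Zero-padding interpolates the spectrum (finer frequency grid)
but does NOT improve the true spectral resolution (ability to resolve close frequencies).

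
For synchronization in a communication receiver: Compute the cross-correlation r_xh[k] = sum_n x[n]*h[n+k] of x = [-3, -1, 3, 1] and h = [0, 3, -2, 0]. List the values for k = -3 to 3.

Both sequences indexed from 0 and zero outside their support.
Lags with overlap: k = -3 to 3.
  r_xh[-3] = x[3]*h[0] = 0
  r_xh[-2] = x[2]*h[0] + x[3]*h[1] = 3
  r_xh[-1] = x[1]*h[0] + x[2]*h[1] + x[3]*h[2] = 7
  r_xh[0] = x[0]*h[0] + x[1]*h[1] + x[2]*h[2] + x[3]*h[3] = -9
  r_xh[1] = x[0]*h[1] + x[1]*h[2] + x[2]*h[3] = -7
  r_xh[2] = x[0]*h[2] + x[1]*h[3] = 6
  r_xh[3] = x[0]*h[3] = 0
r_xh = [0, 3, 7, -9, -7, 6, 0] (for k = -3, ..., 3)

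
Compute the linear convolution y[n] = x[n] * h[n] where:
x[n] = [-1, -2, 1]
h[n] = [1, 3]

y[n] = sum_k x[k]*h[n-k]. Output length = len(x) + len(h) - 1 = 3 + 2 - 1 = 4.
y[0] = -1*1 = -1
y[1] = -2*1 + -1*3 = -5
y[2] = 1*1 + -2*3 = -5
y[3] = 1*3 = 3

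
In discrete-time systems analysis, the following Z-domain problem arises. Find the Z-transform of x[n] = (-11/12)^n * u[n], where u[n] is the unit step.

The Z-transform of a^n * u[n] is z/(z-a) for |z| > |a|.
Here a = -11/12, so X(z) = z/(z - (-11/12)) = 12z/(12z + 11)
ROC: |z| > 11/12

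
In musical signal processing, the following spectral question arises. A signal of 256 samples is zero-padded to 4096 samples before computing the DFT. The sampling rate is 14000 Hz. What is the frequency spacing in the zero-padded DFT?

Original DFT: N = 256, resolution = f_s/N = 14000/256 = 875/16 Hz
Zero-padded DFT: N = 4096, resolution = f_s/N = 14000/4096 = 875/256 Hz
Zero-padding interpolates the spectrum (finer frequency grid)
but does NOT improve the true spectral resolution (ability to resolve close frequencies).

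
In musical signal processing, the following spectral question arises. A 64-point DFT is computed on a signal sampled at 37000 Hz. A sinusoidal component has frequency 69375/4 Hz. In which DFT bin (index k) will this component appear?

DFT frequency resolution = f_s/N = 37000/64 = 4625/8 Hz
Bin index k = f_signal / resolution = 69375/4 / 4625/8 = 30
The signal frequency 69375/4 Hz falls in DFT bin k = 30.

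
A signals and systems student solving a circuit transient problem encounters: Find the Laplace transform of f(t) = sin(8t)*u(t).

Standard pair: sin(wt)*u(t) <-> w/(s^2+w^2)
With w = 8: L{sin(8t)*u(t)} = 8/(s^2+64)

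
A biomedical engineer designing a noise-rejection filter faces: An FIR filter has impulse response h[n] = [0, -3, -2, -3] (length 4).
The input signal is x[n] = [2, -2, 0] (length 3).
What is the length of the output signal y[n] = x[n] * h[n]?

For linear convolution, the output length is:
len(y) = len(x) + len(h) - 1 = 3 + 4 - 1 = 6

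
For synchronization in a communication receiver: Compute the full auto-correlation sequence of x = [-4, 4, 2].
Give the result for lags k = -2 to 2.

r_xx[k] = sum_m x[m]*x[m+k], indexed from 0, for k = -2 to 2:
  r_xx[-2] = x[2]*x[0] = -8
  r_xx[-1] = x[1]*x[0] + x[2]*x[1] = -8
  r_xx[0] = x[0]*x[0] + x[1]*x[1] + x[2]*x[2] = 36
  r_xx[1] = x[0]*x[1] + x[1]*x[2] = -8
  r_xx[2] = x[0]*x[2] = -8
r_xx = [-8, -8, 36, -8, -8]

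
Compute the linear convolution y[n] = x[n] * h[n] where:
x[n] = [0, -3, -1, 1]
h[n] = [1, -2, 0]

y[n] = sum_k x[k]*h[n-k]. Output length = len(x) + len(h) - 1 = 4 + 3 - 1 = 6.
y[0] = 0*1 = 0
y[1] = -3*1 + 0*-2 = -3
y[2] = -1*1 + -3*-2 + 0*0 = 5
y[3] = 1*1 + -1*-2 + -3*0 = 3
y[4] = 1*-2 + -1*0 = -2
y[5] = 1*0 = 0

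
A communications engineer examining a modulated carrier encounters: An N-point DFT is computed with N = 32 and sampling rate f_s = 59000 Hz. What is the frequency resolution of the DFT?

DFT frequency resolution = f_s / N
= 59000 / 32 = 7375/4 Hz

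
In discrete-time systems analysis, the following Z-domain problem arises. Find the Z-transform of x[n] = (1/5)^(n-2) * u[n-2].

Time-shifting property: if X(z) = Z{x[n]}, then Z{x[n-d]} = z^(-d) * X(z)
X(z) = z/(z - 1/5) for x[n] = (1/5)^n * u[n]
Z{x[n-2]} = z^(-2) * z/(z - 1/5) = z^(-1)/(z - 1/5)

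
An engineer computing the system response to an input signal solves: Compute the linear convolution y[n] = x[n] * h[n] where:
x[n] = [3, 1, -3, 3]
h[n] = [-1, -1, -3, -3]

y[n] = sum_k x[k]*h[n-k]. Output length = len(x) + len(h) - 1 = 4 + 4 - 1 = 7.
y[0] = 3*-1 = -3
y[1] = 1*-1 + 3*-1 = -4
y[2] = -3*-1 + 1*-1 + 3*-3 = -7
y[3] = 3*-1 + -3*-1 + 1*-3 + 3*-3 = -12
y[4] = 3*-1 + -3*-3 + 1*-3 = 3
y[5] = 3*-3 + -3*-3 = 0
y[6] = 3*-3 = -9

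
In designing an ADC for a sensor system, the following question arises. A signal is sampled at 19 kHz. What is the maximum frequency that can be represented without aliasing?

The maximum frequency that can be represented without aliasing
is the Nyquist frequency: f_max = f_s / 2 = 19 kHz / 2 = 19/2 kHz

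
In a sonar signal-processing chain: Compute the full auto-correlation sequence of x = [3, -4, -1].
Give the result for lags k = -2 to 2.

r_xx[k] = sum_m x[m]*x[m+k], indexed from 0, for k = -2 to 2:
  r_xx[-2] = x[2]*x[0] = -3
  r_xx[-1] = x[1]*x[0] + x[2]*x[1] = -8
  r_xx[0] = x[0]*x[0] + x[1]*x[1] + x[2]*x[2] = 26
  r_xx[1] = x[0]*x[1] + x[1]*x[2] = -8
  r_xx[2] = x[0]*x[2] = -3
r_xx = [-3, -8, 26, -8, -3]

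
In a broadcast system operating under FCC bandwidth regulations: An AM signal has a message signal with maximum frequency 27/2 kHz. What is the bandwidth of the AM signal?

In AM (double-sideband), the bandwidth is twice the message frequency.
BW = 2 * f_m = 2 * 27/2 kHz = 27 kHz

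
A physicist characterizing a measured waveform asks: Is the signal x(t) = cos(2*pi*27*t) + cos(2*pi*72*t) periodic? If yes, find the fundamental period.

f1 = 27 Hz, f2 = 72 Hz
Period T1 = 1/27, T2 = 1/72
Ratio T1/T2 = 72/27, which is rational.
The signal is periodic with fundamental period T = 1/GCD(27,72) = 1/9 s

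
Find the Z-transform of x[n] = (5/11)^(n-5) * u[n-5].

Time-shifting property: if X(z) = Z{x[n]}, then Z{x[n-d]} = z^(-d) * X(z)
X(z) = z/(z - 5/11) for x[n] = (5/11)^n * u[n]
Z{x[n-5]} = z^(-5) * z/(z - 5/11) = z^(-4)/(z - 5/11)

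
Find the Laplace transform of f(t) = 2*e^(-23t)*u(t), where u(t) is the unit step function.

Standard Laplace transform pair:
e^(-at)*u(t) <-> 1/(s+a)
With a = 23: L{2*e^(-23t)*u(t)} = 2/(s+23), ROC: Re(s) > -23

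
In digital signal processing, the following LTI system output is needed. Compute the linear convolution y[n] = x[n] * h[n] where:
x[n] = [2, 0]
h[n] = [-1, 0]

y[n] = sum_k x[k]*h[n-k]. Output length = len(x) + len(h) - 1 = 2 + 2 - 1 = 3.
y[0] = 2*-1 = -2
y[1] = 0*-1 + 2*0 = 0
y[2] = 0*0 = 0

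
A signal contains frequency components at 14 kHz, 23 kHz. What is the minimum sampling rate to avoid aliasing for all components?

The highest frequency component is f_max = 23 kHz.
Nyquist rate = 2 * f_max = 2 * 23 kHz = 46 kHz.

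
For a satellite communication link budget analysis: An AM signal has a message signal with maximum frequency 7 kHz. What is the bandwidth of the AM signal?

In AM (double-sideband), the bandwidth is twice the message frequency.
BW = 2 * f_m = 2 * 7 kHz = 14 kHz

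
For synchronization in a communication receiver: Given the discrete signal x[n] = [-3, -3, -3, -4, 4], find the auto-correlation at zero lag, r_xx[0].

The auto-correlation at zero lag r_xx[0] equals the signal energy.
r_xx[0] = sum of x[n]^2 = (-3)^2 + (-3)^2 + (-3)^2 + (-4)^2 + 4^2
= 9 + 9 + 9 + 16 + 16 = 59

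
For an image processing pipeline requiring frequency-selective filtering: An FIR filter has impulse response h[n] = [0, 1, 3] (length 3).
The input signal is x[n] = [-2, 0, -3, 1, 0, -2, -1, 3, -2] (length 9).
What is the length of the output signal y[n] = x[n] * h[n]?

For linear convolution, the output length is:
len(y) = len(x) + len(h) - 1 = 9 + 3 - 1 = 11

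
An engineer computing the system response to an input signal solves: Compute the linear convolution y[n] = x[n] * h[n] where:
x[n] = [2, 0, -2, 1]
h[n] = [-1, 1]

y[n] = sum_k x[k]*h[n-k]. Output length = len(x) + len(h) - 1 = 4 + 2 - 1 = 5.
y[0] = 2*-1 = -2
y[1] = 0*-1 + 2*1 = 2
y[2] = -2*-1 + 0*1 = 2
y[3] = 1*-1 + -2*1 = -3
y[4] = 1*1 = 1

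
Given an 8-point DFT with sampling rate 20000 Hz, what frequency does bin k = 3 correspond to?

The frequency of DFT bin k is: f_k = k * f_s / N
f_3 = 3 * 20000 / 8 = 7500 Hz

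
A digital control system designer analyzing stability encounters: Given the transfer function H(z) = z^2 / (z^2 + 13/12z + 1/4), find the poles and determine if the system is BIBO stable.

Poles are roots of the denominator: z^2 + 13/12z + 1/4 = 0.
Quadratic formula: z = [-(13/12) +/- sqrt((13/12)^2 - 4*(1/4))] / 2
Discriminant = 169/144 - 1 = 25/144; sqrt = 5/12.
z = (-13/12 +/- 5/12) / 2 => z = -1/3 or z = -3/4.
|p1| = 1/3, |p2| = 3/4.
For BIBO stability, all poles must lie inside the unit circle (|p| < 1).
System is STABLE since both |p| < 1.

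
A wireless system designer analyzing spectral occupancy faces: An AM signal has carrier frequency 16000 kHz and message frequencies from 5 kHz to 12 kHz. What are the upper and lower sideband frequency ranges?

Upper sideband (USB) = fc + [fm_low, fm_high] = 16000 + [5, 12] = [16005, 16012] kHz
Lower sideband (LSB) = fc - [fm_high, fm_low] = 16000 - [12, 5] = [15988, 15995] kHz
Total occupied spectrum: 15988 kHz to 16012 kHz (plus carrier at 16000 kHz)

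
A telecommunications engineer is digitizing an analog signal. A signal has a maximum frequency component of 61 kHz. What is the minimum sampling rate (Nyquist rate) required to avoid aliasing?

By the Nyquist-Shannon sampling theorem,
the minimum sampling rate (Nyquist rate) must be at least 2 * f_max.
Nyquist rate = 2 * 61 kHz = 122 kHz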